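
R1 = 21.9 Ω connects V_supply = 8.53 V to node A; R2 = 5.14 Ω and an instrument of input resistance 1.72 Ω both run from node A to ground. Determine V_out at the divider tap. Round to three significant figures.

The load sits in parallel with R2, giving an effective lower resistance R2' = R2·R_L/(R2+R_L) = 1.289 Ω.
Voltage divider with the loaded lower leg: V_out = 8.53 × 1.289/(21.9 + 1.289) = 8.53 × 0.05558 = 0.4741 V.
(Unloaded it would be 1.62 V; the load pulls it down.)

V_out ≈ 0.474 V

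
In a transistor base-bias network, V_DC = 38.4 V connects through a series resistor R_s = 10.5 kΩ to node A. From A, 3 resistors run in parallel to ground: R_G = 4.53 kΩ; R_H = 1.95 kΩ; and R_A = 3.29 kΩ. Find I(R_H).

Equivalent of the parallel group: R_p = 0.9638 kΩ.
V_A by voltage divider: V_A = 38.4 × 0.9638/(10.5 + 0.9638) = 3.229 V.
Branch current I = V_A/R_H = 3.229/1.95 = 1.656 mA.

I ≈ 1.66 mA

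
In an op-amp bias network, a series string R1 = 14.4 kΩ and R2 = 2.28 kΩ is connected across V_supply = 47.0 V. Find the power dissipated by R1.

P ≈ 114 mW

The common current is I = 47.0/16.68 = 2.818 mA.
P = I²R = 7.940 × 14.4 = 114.3 mW.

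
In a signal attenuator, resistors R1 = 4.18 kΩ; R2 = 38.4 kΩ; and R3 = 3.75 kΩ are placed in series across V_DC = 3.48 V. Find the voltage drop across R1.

V ≈ 0.314 V

Series total: ΣR = 4.18 + 38.4 + 3.75 = 46.33 kΩ.
V = V_DC · R/ΣR = 3.48 × 0.09022 = 0.3140 V.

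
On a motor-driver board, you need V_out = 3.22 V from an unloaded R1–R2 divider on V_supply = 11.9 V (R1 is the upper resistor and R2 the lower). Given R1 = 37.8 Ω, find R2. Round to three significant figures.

R2 ≈ 14.0 Ω

The divider ratio is R2/(R1+R2) = 3.22/11.9 = 0.2706.
So R2 = R1 · V_out/(V_supply − V_out) = 37.8 × 3.22/(11.9 − 3.22) = 37.8 × 0.3710 = 14.02 Ω.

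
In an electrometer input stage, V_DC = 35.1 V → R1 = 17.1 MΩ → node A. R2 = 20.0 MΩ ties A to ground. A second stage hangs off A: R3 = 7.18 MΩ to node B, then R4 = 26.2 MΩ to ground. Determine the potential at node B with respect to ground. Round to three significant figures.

Looking into the second stage from A: R3 + R4 = 33.38 MΩ appears in parallel with R2.
Effective lower resistance at A: R2 ‖ 33.38 = 12.51 MΩ.
V_A = 35.1 × 12.51/(17.1 + 12.51) = 14.83 V.
Then the unloaded second divider: V_B = V_A × R4/(R3+R4) = 14.83 × 0.7849 = 11.64 V.

V_B ≈ 11.6 V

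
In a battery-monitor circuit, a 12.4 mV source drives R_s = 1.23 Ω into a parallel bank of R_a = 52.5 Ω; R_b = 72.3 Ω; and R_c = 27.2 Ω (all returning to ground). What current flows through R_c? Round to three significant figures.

Parallel bank: R_p = 1/(1/52.5 + 1/72.3 + 1/27.2) = 14.36 Ω.
V_A = 12.4 × 14.36/15.59 = 11.42 mV.
Branch current I = V_A/R_c = 11.42/27.2 = 0.4199 mA.
(Equivalently: I_total = 0.7954 mA, then current-divider fraction G_k/ΣG = 0.5279.)

I ≈ 0.420 mA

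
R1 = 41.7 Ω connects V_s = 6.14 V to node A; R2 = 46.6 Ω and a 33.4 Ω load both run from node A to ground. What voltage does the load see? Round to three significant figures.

V_out ≈ 1.95 V

First combine the lower leg with the load: R2 ‖ R_L = 19.46 Ω.
Then V_out = V_s · R2'/(R1 + R2') = 6.14 × 19.46/61.16 = 1.953 V.
(Unloaded it would be 3.24 V; the load pulls it down.)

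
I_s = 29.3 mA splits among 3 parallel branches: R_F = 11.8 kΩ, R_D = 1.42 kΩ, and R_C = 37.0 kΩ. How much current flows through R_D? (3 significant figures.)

Conductances: ΣG = 1/11.8 + 1/1.42 + 1/37.0 = 0.8160 (1/kΩ).
Current divider: I(R_D) = I_s · G_k/ΣG = 29.3 × (0.7042/0.8160) = 29.3 × 0.8630 = 25.29 mA.

I ≈ 25.3 mA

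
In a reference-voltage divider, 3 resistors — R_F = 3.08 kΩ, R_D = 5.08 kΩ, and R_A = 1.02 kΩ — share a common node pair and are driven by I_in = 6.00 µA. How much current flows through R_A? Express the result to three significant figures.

I ≈ 3.92 µA

Total conductance ΣG = 1/3.08 + 1/5.08 + 1/1.02 = 1.502 (units of 1/kΩ).
Current divider: I(R_A) = I_in · G_k/ΣG = 6.00 × (0.9804/1.502) = 6.00 × 0.6528 = 3.917 µA.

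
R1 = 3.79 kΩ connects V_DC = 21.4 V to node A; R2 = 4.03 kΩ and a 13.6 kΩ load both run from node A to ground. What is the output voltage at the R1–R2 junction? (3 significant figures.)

V_out ≈ 9.64 V

First combine the lower leg with the load: R2 ‖ R_L = 3.109 kΩ.
Now apply the divider: V_out = 21.4 × 0.4506 = 9.643 V.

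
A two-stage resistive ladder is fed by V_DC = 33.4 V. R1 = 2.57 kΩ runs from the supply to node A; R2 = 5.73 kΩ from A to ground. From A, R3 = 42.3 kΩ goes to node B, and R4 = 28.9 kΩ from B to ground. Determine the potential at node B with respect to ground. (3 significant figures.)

The second stage (R3 + R4 = 71.20 kΩ) loads node A in parallel with R2.
Effective lower resistance at A: R2 ‖ 71.20 = 5.303 kΩ.
First divider: V_A = V_DC · 5.303/(2.57 + 5.303) = 22.50 V.
Then the unloaded second divider: V_B = V_A × R4/(R3+R4) = 22.50 × 0.4059 = 9.132 V.

V_B ≈ 9.13 V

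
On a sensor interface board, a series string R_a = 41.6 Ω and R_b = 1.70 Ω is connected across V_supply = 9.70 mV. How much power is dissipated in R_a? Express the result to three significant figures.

P ≈ 2.09 µW

Series current I = V_supply/ΣR = 9.70/43.30 = 0.2240 mA.
V(R_a) = I·R = 9.319 mV; P = V·I = 9.319 × 0.2240 = 2.088 µW.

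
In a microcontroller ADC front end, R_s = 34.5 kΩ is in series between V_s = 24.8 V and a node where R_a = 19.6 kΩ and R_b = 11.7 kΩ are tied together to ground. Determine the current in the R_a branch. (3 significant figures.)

Equivalent of the parallel group: R_p = 7.327 kΩ.
V_A by voltage divider: V_A = 24.8 × 7.327/(34.5 + 7.327) = 4.344 V.
Branch current I = V_A/R_a = 4.344/19.6 = 0.2216 mA.

I ≈ 0.222 mA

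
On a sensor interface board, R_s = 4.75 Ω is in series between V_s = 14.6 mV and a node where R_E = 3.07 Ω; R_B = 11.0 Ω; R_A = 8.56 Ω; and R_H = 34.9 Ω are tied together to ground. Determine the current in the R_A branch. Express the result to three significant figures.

Combine the parallel branches: R_p = (1/3.07 + 1/11.0 + 1/8.56 + 1/34.9)⁻¹ = 1.779 Ω.
V_A = 14.6 × 1.779/6.529 = 3.978 mV.
I(R_A) = V_A / R_A = 3.978/8.56 = 0.4647 mA.

I ≈ 0.465 mA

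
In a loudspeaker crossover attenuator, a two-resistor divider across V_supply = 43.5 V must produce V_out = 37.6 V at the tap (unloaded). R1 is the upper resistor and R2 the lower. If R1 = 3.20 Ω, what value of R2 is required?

The divider ratio is R2/(R1+R2) = 37.6/43.5 = 0.8644.
R2 = R1 · 0.8644/(1 − 0.8644) = 20.39 Ω.

R2 ≈ 20.4 Ω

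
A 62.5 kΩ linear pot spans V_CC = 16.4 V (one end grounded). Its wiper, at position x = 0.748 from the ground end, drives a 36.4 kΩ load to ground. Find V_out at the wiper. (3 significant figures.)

V_out ≈ 9.27 V

Split the track: R_lower = x·R_p = 46.75 kΩ, R_upper = (1−x)·R_p = 15.75 kΩ.
(x·R_p) ‖ R_L = 20.47 kΩ.
Then V_out = V_CC · 20.47/(15.75 + 20.47) = 9.268 V.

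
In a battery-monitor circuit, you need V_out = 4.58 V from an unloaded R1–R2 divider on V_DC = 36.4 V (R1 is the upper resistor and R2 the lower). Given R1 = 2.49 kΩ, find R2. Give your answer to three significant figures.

R2 ≈ 0.358 kΩ

Required fraction k = V_out/V_DC = 0.1258.
R2 = R1 · 0.1258/(1 − 0.1258) = 0.3584 kΩ.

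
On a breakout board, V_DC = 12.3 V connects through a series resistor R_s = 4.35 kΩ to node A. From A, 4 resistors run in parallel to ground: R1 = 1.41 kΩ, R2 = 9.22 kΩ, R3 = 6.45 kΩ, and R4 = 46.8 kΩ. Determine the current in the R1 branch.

I ≈ 1.64 mA

Equivalent of the parallel group: R_p = 1.006 kΩ.
V_A by voltage divider: V_A = 12.3 × 1.006/(4.35 + 1.006) = 2.310 V.
I(R1) = V_A / R1 = 2.310/1.41 = 1.638 mA.
(Check via current divider: I_total = 2.297 mA; share G_k/ΣG = 0.7134 → same result.)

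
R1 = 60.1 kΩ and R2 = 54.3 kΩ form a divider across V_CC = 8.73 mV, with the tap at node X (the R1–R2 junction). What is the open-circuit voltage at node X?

With X open, the divider is unloaded: V_th = 8.73 × 54.3/114.4 = 4.144 mV.

V_th ≈ 4.14 mV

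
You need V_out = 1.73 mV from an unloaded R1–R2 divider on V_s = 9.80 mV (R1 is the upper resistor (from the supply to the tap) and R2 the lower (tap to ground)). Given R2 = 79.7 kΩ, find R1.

R1 ≈ 372 kΩ

The divider ratio is R2/(R1+R2) = 1.73/9.80 = 0.1765.
So R1 = R2 · (V_s/V_out − 1) = 79.7 × (9.80/1.73 − 1) = 79.7 × 4.665 = 371.8 kΩ.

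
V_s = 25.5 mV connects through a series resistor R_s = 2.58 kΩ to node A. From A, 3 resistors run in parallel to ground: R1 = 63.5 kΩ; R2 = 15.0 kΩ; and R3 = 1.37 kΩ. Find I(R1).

I ≈ 0.130 µA

Parallel bank: R_p = 1/(1/63.5 + 1/15.0 + 1/1.37) = 1.231 kΩ.
V_A = 25.5 × 1.231/3.811 = 8.237 mV.
I(R1) = V_A / R1 = 8.237/63.5 = 0.1297 µA.
(Check via current divider: I_total = 6.691 µA; share G_k/ΣG = 0.01939 → same result.)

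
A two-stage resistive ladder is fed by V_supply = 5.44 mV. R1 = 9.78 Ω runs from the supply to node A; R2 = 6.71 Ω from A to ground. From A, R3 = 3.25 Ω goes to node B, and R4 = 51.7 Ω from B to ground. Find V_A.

The second stage (R3 + R4 = 54.95 Ω) loads node A in parallel with R2.
R2 ‖ (R3+R4) = 5.980 Ω.
First divider: V_A = V_supply · 5.980/(9.78 + 5.980) = 2.064 mV.

V_A ≈ 2.06 mV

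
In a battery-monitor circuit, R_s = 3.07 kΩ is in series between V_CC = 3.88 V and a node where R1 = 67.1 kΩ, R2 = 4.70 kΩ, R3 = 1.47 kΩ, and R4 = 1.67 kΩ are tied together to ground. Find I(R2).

I ≈ 0.147 mA

Equivalent of the parallel group: R_p = 0.6637 kΩ.
V_A = 3.88 × 0.6637/3.734 = 0.6897 V.
Branch current I = V_A/R2 = 0.6897/4.70 = 0.1467 mA.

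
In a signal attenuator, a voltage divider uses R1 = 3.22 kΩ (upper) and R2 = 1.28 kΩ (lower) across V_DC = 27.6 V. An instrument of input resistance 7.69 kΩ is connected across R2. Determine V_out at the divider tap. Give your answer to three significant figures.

R2 ‖ R_L = (1.28 × 7.69)/(1.28 + 7.69) = 1.097 kΩ.
Then V_out = V_DC · R2'/(R1 + R2') = 27.6 × 1.097/4.317 = 7.015 V.
(Unloaded it would be 7.85 V; the load pulls it down.)

V_out ≈ 7.02 V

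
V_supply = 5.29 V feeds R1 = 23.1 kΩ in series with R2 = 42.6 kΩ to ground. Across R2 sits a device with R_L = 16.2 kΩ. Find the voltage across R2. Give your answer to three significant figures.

First combine the lower leg with the load: R2 ‖ R_L = 11.74 kΩ.
Then V_out = V_supply · R2'/(R1 + R2') = 5.29 × 11.74/34.84 = 1.782 V.
(Unloaded it would be 3.43 V; the load pulls it down.)

V_out ≈ 1.78 V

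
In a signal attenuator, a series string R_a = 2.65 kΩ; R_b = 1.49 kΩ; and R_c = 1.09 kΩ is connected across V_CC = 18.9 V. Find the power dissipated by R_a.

The common current is I = 18.9/5.230 = 3.614 mA.
P(R_a) = I²·R_a = (3.614)² × 2.65 = 34.61 mW.

P ≈ 34.6 mW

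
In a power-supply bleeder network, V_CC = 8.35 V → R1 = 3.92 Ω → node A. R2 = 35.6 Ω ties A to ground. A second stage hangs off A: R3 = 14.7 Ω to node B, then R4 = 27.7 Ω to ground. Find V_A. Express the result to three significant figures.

V_A ≈ 6.94 V

Looking into the second stage from A: R3 + R4 = 42.40 Ω appears in parallel with R2.
Effective lower resistance at A: R2 ‖ 42.40 = 19.35 Ω.
First divider: V_A = V_CC · 19.35/(3.92 + 19.35) = 6.943 V.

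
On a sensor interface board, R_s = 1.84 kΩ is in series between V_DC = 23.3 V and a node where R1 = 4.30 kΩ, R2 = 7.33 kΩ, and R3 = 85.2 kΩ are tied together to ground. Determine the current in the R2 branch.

I ≈ 1.87 mA

Combine the parallel branches: R_p = (1/4.30 + 1/7.33 + 1/85.2)⁻¹ = 2.627 kΩ.
Node voltage V_A = V_DC · R_p/(R_s + R_p) = 23.3 × 0.5881 = 13.70 V.
Branch current I = V_A/R2 = 13.70/7.33 = 1.869 mA.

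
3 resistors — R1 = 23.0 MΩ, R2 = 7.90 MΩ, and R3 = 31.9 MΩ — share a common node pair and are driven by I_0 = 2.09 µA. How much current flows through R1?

I ≈ 0.451 µA

ΣG = 1/23.0 + 1/7.90 + 1/31.9 = 0.2014.
R1 takes the fraction G_k/ΣG = 0.04348/0.2014 = 0.2159, so I = 2.09 × 0.2159 = 0.4512 µA.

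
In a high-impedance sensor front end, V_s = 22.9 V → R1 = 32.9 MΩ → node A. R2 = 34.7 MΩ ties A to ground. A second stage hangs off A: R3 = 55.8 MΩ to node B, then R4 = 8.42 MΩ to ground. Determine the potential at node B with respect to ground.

Node A sees R2 in parallel with the series input of stage 2, R3 + R4 = 64.22 MΩ.
R2 ‖ (R3+R4) = 22.53 MΩ.
First divider: V_A = V_s · 22.53/(32.9 + 22.53) = 9.307 V.
V_B = V_A × 0.1311 = 1.220 V.

V_B ≈ 1.22 V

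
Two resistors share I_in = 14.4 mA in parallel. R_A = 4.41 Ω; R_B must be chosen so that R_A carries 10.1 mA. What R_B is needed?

R_B ≈ 10.4 Ω

In a two-way split, I_A/I_in = R_B/(R_A + R_B).
With f = 0.7014, R_B = R_A · f/(1−f) = 4.41 × 2.349 = 10.36 Ω.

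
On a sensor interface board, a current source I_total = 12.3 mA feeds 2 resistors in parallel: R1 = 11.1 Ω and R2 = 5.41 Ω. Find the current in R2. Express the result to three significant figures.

With just two branches, the current splits inversely with resistance.
I(R2) = 12.3 × 11.1/(11.1 + 5.41) = 12.3 × 0.6723 = 8.270 mA.

I ≈ 8.27 mA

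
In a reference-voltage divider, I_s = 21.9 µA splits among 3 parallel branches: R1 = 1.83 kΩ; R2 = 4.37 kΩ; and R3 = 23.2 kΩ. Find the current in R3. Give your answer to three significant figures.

Conductances: ΣG = 1/1.83 + 1/4.37 + 1/23.2 = 0.8184 (1/kΩ).
R3 takes the fraction G_k/ΣG = 0.04310/0.8184 = 0.05267, so I = 21.9 × 0.05267 = 1.153 µA.

I ≈ 1.15 µA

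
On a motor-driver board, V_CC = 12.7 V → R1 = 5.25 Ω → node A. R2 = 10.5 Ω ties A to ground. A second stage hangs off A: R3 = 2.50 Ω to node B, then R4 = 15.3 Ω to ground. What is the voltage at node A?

The second stage (R3 + R4 = 17.80 Ω) loads node A in parallel with R2.
Effective lower resistance at A: R2 ‖ 17.80 = 6.604 Ω.
First divider: V_A = V_CC · 6.604/(5.25 + 6.604) = 7.075 V.

V_A ≈ 7.08 V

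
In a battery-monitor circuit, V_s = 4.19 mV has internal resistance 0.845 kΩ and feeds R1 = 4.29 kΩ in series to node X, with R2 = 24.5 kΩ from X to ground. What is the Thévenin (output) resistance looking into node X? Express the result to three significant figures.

R1' = 0.845 + 4.29 = 5.135 kΩ (source resistance + R1).
Zeroing V_s shorts the top of R1' to ground, so R_th = R1' ‖ R2 = 4.245 kΩ.

R_th ≈ 4.25 kΩ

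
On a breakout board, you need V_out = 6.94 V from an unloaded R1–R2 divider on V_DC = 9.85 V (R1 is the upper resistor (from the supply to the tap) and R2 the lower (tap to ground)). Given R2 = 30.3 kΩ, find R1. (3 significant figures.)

R1 ≈ 12.7 kΩ

The divider ratio is R2/(R1+R2) = 6.94/9.85 = 0.7046.
Rearranging, R1 = R2·(1−k)/k = 30.3 × 0.4193 = 12.71 kΩ.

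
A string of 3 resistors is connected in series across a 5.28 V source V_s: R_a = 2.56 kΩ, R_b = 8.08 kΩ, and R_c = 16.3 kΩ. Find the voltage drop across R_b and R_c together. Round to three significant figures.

Series total: ΣR = 2.56 + 8.08 + 16.3 = 26.94 kΩ.
R_{R_b..R_c} = 8.08 + 16.3 = 24.38 kΩ.
By the voltage-divider rule, V = 5.28 × 24.38/26.94 = 4.778 V.

V ≈ 4.78 V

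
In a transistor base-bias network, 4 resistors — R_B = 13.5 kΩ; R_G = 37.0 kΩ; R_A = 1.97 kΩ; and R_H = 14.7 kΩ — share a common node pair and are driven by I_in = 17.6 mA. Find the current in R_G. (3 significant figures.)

ΣG = 1/13.5 + 1/37.0 + 1/1.97 + 1/14.7 = 0.6767.
R_G takes the fraction G_k/ΣG = 0.02703/0.6767 = 0.03994, so I = 17.6 × 0.03994 = 0.7029 mA.

I ≈ 0.703 mA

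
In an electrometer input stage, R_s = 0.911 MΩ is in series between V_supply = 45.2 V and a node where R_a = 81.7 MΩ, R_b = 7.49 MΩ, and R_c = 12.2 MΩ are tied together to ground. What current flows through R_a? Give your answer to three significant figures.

Parallel bank: R_p = 1/(1/81.7 + 1/7.49 + 1/12.2) = 4.391 MΩ.
V_A by voltage divider: V_A = 45.2 × 4.391/(0.911 + 4.391) = 37.43 V.
I(R_a) = V_A / R_a = 37.43/81.7 = 0.4582 µA.
(Equivalently: I_total = 8.524 µA, then current-divider fraction G_k/ΣG = 0.05375.)

I ≈ 0.458 µA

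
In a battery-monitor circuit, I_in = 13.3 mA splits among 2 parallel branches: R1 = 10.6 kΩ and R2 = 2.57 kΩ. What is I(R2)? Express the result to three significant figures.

For two parallel branches, I_k = I_in · (other R)/(sum of R).
I(R2) = 13.3 × 10.6/(10.6 + 2.57) = 13.3 × 0.8049 = 10.70 mA.

I ≈ 10.7 mA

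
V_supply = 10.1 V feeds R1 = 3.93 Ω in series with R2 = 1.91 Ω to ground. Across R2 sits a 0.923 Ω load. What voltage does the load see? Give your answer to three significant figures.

R2 ‖ R_L = (1.91 × 0.923)/(1.91 + 0.923) = 0.6223 Ω.
Then V_out = V_supply · R2'/(R1 + R2') = 10.1 × 0.6223/4.552 = 1.381 V.
(Unloaded it would be 3.30 V; the load pulls it down.)

V_out ≈ 1.38 V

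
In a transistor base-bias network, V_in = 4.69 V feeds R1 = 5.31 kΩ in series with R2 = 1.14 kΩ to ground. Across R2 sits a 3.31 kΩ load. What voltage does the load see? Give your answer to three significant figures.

First combine the lower leg with the load: R2 ‖ R_L = 0.8480 kΩ.
Then V_out = V_in · R2'/(R1 + R2') = 4.69 × 0.8480/6.158 = 0.6458 V.
(Unloaded it would be 0.829 V; the load pulls it down.)

V_out ≈ 0.646 V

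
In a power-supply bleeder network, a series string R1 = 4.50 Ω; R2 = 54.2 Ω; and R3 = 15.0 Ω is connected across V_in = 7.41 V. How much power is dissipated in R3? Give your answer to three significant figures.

P ≈ 0.152 W

Series current I = V_in/ΣR = 7.41/73.70 = 0.1005 A.
V(R3) = I·R = 1.508 V; P = V·I = 1.508 × 0.1005 = 0.1516 W.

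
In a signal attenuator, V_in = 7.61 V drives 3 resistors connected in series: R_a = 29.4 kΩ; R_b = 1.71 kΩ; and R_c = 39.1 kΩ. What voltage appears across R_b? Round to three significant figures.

V ≈ 0.185 V

Total series resistance ΣR = 29.4 + 1.71 + 39.1 = 70.21 kΩ.
V = V_in · R/ΣR = 7.61 × 0.02436 = 0.1853 V.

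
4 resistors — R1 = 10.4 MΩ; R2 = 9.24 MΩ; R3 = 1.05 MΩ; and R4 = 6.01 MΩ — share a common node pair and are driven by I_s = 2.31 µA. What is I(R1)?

Conductances: ΣG = 1/10.4 + 1/9.24 + 1/1.05 + 1/6.01 = 1.323 (1/MΩ).
Current divider: I(R1) = I_s · G_k/ΣG = 2.31 × (0.09615/1.323) = 2.31 × 0.07267 = 0.1679 µA.

I ≈ 0.168 µA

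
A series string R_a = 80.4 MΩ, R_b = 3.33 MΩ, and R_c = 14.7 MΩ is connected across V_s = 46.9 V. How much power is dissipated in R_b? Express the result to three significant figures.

Series current I = V_s/ΣR = 46.9/98.43 = 0.4765 µA.
V(R_b) = I·R = 1.587 V; P = V·I = 1.587 × 0.4765 = 0.7560 µW.

P ≈ 0.756 µW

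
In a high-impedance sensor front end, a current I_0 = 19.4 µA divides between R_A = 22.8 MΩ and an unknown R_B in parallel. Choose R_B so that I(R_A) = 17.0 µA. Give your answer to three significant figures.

R_B ≈ 162 MΩ

In a two-way split, I_A/I_0 = R_B/(R_A + R_B).
17.0/19.4 = R_B/(R_A + R_B) → R_B = R_A · (0.8763)/(1 − 0.8763) = 22.8 × 7.083 = 161.5 MΩ.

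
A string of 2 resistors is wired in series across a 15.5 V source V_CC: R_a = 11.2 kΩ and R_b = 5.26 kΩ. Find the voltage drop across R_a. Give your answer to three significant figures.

Total series resistance ΣR = 11.2 + 5.26 = 16.46 kΩ.
Voltage divider: V = V_CC · (11.20 / 16.46) = 15.5 × 0.6804 = 10.55 V.

V ≈ 10.5 V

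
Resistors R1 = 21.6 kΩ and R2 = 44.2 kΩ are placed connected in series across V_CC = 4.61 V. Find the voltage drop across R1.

ΣR = 21.6 + 44.2 = 65.80 kΩ.
V = V_CC · R/ΣR = 4.61 × 0.3283 = 1.513 V.

V ≈ 1.51 V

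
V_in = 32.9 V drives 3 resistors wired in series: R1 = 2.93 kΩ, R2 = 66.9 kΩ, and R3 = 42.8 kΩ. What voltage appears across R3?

V ≈ 12.5 V

Total series resistance ΣR = 2.93 + 66.9 + 42.8 = 112.6 kΩ.
By the voltage-divider rule, V = 32.9 × 42.80/112.6 = 12.50 V.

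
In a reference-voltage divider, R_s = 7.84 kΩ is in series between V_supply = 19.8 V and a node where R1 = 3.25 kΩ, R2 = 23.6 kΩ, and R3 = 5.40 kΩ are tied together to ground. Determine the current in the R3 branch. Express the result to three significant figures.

Equivalent of the parallel group: R_p = 1.868 kΩ.
Node voltage V_A = V_supply · R_p/(R_s + R_p) = 19.8 × 0.1924 = 3.810 V.
Branch current I = V_A/R3 = 3.810/5.40 = 0.7056 mA.
(Equivalently: I_total = 2.039 mA, then current-divider fraction G_k/ΣG = 0.3460.)

I ≈ 0.706 mA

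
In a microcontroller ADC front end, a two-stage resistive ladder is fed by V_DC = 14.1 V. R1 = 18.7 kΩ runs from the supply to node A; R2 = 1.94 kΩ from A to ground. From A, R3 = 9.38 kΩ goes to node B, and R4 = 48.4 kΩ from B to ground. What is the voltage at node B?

V_B ≈ 1.08 V

The second stage (R3 + R4 = 57.78 kΩ) loads node A in parallel with R2.
Effective lower resistance at A: R2 ‖ 57.78 = 1.877 kΩ.
V_A = 14.1 × 1.877/(18.7 + 1.877) = 1.286 V.
Stage 2 is unloaded, so V_B = V_A · R4/(R3+R4) = 1.286 × 48.4/57.78 = 1.077 V.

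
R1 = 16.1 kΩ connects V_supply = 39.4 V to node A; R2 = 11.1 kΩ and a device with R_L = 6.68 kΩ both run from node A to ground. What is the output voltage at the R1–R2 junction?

The load sits in parallel with R2, giving an effective lower resistance R2' = R2·R_L/(R2+R_L) = 4.170 kΩ.
Voltage divider with the loaded lower leg: V_out = 39.4 × 4.170/(16.1 + 4.170) = 39.4 × 0.2057 = 8.106 V.

V_out ≈ 8.11 V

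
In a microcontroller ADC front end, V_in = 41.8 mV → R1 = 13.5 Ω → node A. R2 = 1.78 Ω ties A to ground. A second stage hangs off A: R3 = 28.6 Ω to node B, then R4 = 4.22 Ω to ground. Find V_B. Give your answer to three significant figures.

V_B ≈ 0.597 mV

Looking into the second stage from A: R3 + R4 = 32.82 Ω appears in parallel with R2.
Effective lower resistance at A: R2 ‖ 32.82 = 1.688 Ω.
V_A = 41.8 × 1.688/(13.5 + 1.688) = 4.647 mV.
Then the unloaded second divider: V_B = V_A × R4/(R3+R4) = 4.647 × 0.1286 = 0.5975 mV.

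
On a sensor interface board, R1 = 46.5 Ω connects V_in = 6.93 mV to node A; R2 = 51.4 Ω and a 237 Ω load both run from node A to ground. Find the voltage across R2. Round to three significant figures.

V_out ≈ 3.30 mV

First combine the lower leg with the load: R2 ‖ R_L = 42.24 Ω.
Voltage divider with the loaded lower leg: V_out = 6.93 × 42.24/(46.5 + 42.24) = 6.93 × 0.4760 = 3.299 mV.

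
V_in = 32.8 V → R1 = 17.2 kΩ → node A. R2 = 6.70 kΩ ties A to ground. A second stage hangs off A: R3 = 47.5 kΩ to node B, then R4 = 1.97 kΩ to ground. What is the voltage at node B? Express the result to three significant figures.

V_B ≈ 0.334 V

The second stage (R3 + R4 = 49.47 kΩ) loads node A in parallel with R2.
Effective lower resistance at A: R2 ‖ 49.47 = 5.901 kΩ.
First divider: V_A = V_in · 5.901/(17.2 + 5.901) = 8.378 V.
Stage 2 is unloaded, so V_B = V_A · R4/(R3+R4) = 8.378 × 1.97/49.47 = 0.3336 V.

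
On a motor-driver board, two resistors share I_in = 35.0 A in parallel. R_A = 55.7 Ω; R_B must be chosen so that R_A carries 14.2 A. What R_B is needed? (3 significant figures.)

R_B ≈ 38.0 Ω

Two-branch current divider: I_A = I_in · R_B/(R_A + R_B).
With f = 0.4057, R_B = R_A · f/(1−f) = 55.7 × 0.6827 = 38.03 Ω.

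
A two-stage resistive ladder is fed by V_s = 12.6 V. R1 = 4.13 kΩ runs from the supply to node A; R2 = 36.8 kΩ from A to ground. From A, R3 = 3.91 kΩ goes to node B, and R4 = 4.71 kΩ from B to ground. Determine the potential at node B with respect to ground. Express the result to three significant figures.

V_B ≈ 4.33 V

Node A sees R2 in parallel with the series input of stage 2, R3 + R4 = 8.620 kΩ.
Effective lower resistance at A: R2 ‖ 8.620 = 6.984 kΩ.
First divider: V_A = V_s · 6.984/(4.13 + 6.984) = 7.918 V.
Stage 2 is unloaded, so V_B = V_A · R4/(R3+R4) = 7.918 × 4.71/8.620 = 4.326 V.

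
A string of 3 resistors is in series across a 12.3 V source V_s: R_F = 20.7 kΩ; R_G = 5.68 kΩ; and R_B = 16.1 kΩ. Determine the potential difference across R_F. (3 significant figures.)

V ≈ 5.99 V

ΣR = 20.7 + 5.68 + 16.1 = 42.48 kΩ.
Voltage divider: V = V_s · (20.70 / 42.48) = 12.3 × 0.4873 = 5.994 V.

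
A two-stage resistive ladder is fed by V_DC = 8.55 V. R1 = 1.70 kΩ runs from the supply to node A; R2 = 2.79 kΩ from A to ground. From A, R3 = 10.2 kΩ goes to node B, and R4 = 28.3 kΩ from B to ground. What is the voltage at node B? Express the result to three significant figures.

V_B ≈ 3.80 V

The second stage (R3 + R4 = 38.50 kΩ) loads node A in parallel with R2.
R2 ‖ (R3+R4) = 2.601 kΩ.
So V_A = 8.55 × 0.6048 = 5.171 V.
Stage 2 is unloaded, so V_B = V_A · R4/(R3+R4) = 5.171 × 28.3/38.50 = 3.801 V.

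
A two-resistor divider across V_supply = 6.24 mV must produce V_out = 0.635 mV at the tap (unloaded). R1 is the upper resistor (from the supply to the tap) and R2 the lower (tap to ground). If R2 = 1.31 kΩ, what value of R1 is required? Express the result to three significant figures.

R1 ≈ 11.6 kΩ

V_out/V_supply = R2/(R1+R2) = 0.1018.
Rearranging, R1 = R2·(1−k)/k = 1.31 × 8.827 = 11.56 kΩ.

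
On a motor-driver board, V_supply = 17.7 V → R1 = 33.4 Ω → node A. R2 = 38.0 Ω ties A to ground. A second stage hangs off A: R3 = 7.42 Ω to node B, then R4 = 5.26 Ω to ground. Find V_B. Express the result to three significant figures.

V_B ≈ 1.63 V

Looking into the second stage from A: R3 + R4 = 12.68 Ω appears in parallel with R2.
Effective lower resistance at A: R2 ‖ 12.68 = 9.507 Ω.
So V_A = 17.7 × 0.2216 = 3.922 V.
Stage 2 is unloaded, so V_B = V_A · R4/(R3+R4) = 3.922 × 5.26/12.68 = 1.627 V.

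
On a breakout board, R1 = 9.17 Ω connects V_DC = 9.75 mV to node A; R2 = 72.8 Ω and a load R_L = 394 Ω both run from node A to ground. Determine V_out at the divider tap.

V_out ≈ 8.48 mV

The load sits in parallel with R2, giving an effective lower resistance R2' = R2·R_L/(R2+R_L) = 61.45 Ω.
Now apply the divider: V_out = 9.75 × 0.8701 = 8.484 mV.
(Unloaded it would be 8.66 mV; the load pulls it down.)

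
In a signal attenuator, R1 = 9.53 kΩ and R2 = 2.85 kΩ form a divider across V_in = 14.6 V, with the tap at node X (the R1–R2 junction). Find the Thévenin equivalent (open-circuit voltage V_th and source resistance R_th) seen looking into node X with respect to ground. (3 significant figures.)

V_th ≈ 3.36 V, R_th ≈ 2.19 kΩ

Open-circuit (no load on X): V_th = V_in · R2/(R1 + R2) = 14.6 × 2.85/(9.530 + 2.85) = 3.361 V.
Looking into X with the source shorted: R_th = R1·R2/(R1+R2) = 9.530 × 2.85/12.38 = 2.194 kΩ.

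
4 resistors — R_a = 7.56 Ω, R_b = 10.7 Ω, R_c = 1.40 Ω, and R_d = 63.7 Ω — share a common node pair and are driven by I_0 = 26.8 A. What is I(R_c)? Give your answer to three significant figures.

ΣG = 1/7.56 + 1/10.7 + 1/1.40 + 1/63.7 = 0.9557.
Current divider: I(R_c) = I_0 · G_k/ΣG = 26.8 × (0.7143/0.9557) = 26.8 × 0.7474 = 20.03 A.

I ≈ 20.0 A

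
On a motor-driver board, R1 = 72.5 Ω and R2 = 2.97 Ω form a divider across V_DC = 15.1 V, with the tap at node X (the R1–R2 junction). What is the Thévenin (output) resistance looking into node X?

With V_DC suppressed (replaced by a short), R_th = R1 ‖ R2 = (72.50 × 2.97)/(72.50 + 2.97) = 2.853 Ω.

R_th ≈ 2.85 Ω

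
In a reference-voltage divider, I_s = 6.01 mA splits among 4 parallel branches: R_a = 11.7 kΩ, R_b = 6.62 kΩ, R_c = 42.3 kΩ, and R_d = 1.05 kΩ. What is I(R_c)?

I ≈ 0.117 mA

Conductances: ΣG = 1/11.7 + 1/6.62 + 1/42.3 + 1/1.05 = 1.213 (1/kΩ).
By the current-divider rule, I = I_s · G_k/ΣG = 6.01 × 0.01950 = 0.1172 mA.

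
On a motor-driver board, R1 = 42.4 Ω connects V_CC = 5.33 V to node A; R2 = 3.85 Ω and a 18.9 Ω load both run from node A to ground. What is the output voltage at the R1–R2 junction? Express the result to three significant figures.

R2 ‖ R_L = (3.85 × 18.9)/(3.85 + 18.9) = 3.198 Ω.
Then V_out = V_CC · R2'/(R1 + R2') = 5.33 × 3.198/45.60 = 0.3739 V.
(Unloaded it would be 0.444 V; the load pulls it down.)

V_out ≈ 0.374 V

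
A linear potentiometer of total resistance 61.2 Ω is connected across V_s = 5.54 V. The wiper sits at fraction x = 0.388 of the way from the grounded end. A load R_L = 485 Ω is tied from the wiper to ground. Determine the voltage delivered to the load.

V_out ≈ 2.09 V

Split the track: R_lower = x·R_p = 23.75 Ω, R_upper = (1−x)·R_p = 37.45 Ω.
R_L loads the lower segment: effective lower R = 22.64 Ω.
V_out = 5.54 × 22.64/(37.45 + 22.64) = 2.087 V.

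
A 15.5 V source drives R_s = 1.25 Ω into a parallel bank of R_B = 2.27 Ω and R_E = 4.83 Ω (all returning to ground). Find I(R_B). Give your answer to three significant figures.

I ≈ 3.77 A

Equivalent of the parallel group: R_p = 1.544 Ω.
Node voltage V_A = V_in · R_p/(R_s + R_p) = 15.5 × 0.5527 = 8.566 V.
Branch current I = V_A/R_B = 8.566/2.27 = 3.774 A.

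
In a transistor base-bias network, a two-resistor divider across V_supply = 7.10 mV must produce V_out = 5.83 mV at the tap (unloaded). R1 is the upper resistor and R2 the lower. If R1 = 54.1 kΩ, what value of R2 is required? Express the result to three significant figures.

R2 ≈ 248 kΩ

Required fraction k = V_out/V_supply = 0.8211.
Rearranging, R2 = R1·k/(1−k) = 54.1 × 4.591 = 248.3 kΩ.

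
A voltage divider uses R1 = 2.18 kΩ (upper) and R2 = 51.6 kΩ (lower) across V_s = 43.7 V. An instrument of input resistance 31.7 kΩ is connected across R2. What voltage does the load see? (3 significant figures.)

The load sits in parallel with R2, giving an effective lower resistance R2' = R2·R_L/(R2+R_L) = 19.64 kΩ.
Then V_out = V_s · R2'/(R1 + R2') = 43.7 × 19.64/21.82 = 39.33 V.

V_out ≈ 39.3 V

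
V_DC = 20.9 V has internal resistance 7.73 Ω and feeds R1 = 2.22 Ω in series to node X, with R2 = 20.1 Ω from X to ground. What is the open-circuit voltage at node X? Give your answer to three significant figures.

V_th ≈ 14.0 V

R1' = 7.73 + 2.22 = 9.950 Ω (source resistance + R1).
V_th is the unloaded tap voltage: V_DC · R2/(R1'+R2) = 20.9 × 0.6689 = 13.98 V.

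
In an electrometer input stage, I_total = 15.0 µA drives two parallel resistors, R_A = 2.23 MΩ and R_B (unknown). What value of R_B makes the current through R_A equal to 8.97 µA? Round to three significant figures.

R_B ≈ 3.32 MΩ

In a two-way split, I_A/I_total = R_B/(R_A + R_B).
With f = 0.5980, R_B = R_A · f/(1−f) = 2.23 × 1.488 = 3.317 MΩ.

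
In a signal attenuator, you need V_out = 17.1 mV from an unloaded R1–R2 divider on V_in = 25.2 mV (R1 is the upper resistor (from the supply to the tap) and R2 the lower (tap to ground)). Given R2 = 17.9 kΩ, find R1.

R1 ≈ 8.48 kΩ

The divider ratio is R2/(R1+R2) = 17.1/25.2 = 0.6786.
Rearranging, R1 = R2·(1−k)/k = 17.9 × 0.4737 = 8.479 kΩ.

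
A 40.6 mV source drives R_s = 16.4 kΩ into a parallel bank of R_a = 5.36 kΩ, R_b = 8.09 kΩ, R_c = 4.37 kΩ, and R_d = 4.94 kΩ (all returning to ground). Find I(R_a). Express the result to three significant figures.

I ≈ 0.576 µA

Combine the parallel branches: R_p = (1/5.36 + 1/8.09 + 1/4.37 + 1/4.94)⁻¹ = 1.349 kΩ.
V_A by voltage divider: V_A = 40.6 × 1.349/(16.4 + 1.349) = 3.085 mV.
I(R_a) = V_A / R_a = 3.085/5.36 = 0.5756 µA.
(Equivalently: I_total = 2.287 µA, then current-divider fraction G_k/ΣG = 0.2516.)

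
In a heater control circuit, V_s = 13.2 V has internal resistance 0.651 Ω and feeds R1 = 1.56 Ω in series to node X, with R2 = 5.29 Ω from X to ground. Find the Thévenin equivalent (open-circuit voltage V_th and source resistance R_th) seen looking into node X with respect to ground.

V_th ≈ 9.31 V, R_th ≈ 1.56 Ω

R1' = 0.651 + 1.56 = 2.211 Ω (source resistance + R1).
Open-circuit (no load on X): V_th = V_s · R2/(R1' + R2) = 13.2 × 5.29/(2.211 + 5.29) = 9.309 V.
With V_s suppressed (replaced by a short), R_th = R1' ‖ R2 = (2.211 × 5.29)/(2.211 + 5.29) = 1.559 Ω.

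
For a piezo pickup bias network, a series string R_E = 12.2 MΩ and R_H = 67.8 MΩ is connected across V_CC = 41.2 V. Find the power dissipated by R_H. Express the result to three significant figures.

P ≈ 18.0 µW

The common current is I = 41.2/80.00 = 0.5150 µA.
V(R_H) = I·R = 34.92 V; P = V·I = 34.92 × 0.5150 = 17.98 µW.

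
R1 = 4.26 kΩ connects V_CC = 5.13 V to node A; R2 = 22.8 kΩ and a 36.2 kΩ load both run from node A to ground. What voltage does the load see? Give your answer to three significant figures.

First combine the lower leg with the load: R2 ‖ R_L = 13.99 kΩ.
Then V_out = V_CC · R2'/(R1 + R2') = 5.13 × 13.99/18.25 = 3.932 V.

V_out ≈ 3.93 V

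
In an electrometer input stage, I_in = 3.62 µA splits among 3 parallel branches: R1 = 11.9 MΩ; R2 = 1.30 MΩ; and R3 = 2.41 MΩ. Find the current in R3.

Total conductance ΣG = 1/11.9 + 1/1.30 + 1/2.41 = 1.268 (units of 1/MΩ).
R3 takes the fraction G_k/ΣG = 0.4149/1.268 = 0.3272, so I = 3.62 × 0.3272 = 1.184 µA.

I ≈ 1.18 µA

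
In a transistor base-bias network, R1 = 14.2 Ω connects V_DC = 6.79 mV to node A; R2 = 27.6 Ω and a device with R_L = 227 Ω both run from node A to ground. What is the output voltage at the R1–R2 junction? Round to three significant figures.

R2 ‖ R_L = (27.6 × 227)/(27.6 + 227) = 24.61 Ω.
Now apply the divider: V_out = 6.79 × 0.6341 = 4.306 mV.

V_out ≈ 4.31 mV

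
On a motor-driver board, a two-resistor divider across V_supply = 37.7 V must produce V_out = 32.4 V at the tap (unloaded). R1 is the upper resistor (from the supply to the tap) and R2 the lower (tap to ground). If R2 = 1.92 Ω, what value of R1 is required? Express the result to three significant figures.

R1 ≈ 0.314 Ω

The divider ratio is R2/(R1+R2) = 32.4/37.7 = 0.8594.
R1 = R2·(1/k − 1) = 1.92 × 0.1636 = 0.3141 Ω.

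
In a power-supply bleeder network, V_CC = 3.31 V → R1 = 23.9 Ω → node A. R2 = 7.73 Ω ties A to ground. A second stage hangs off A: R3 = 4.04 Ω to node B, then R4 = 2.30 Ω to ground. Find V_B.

V_B ≈ 0.153 V

Looking into the second stage from A: R3 + R4 = 6.340 Ω appears in parallel with R2.
Effective lower resistance at A: R2 ‖ 6.340 = 3.483 Ω.
First divider: V_A = V_CC · 3.483/(23.9 + 3.483) = 0.4210 V.
Then the unloaded second divider: V_B = V_A × R4/(R3+R4) = 0.4210 × 0.3628 = 0.1527 V.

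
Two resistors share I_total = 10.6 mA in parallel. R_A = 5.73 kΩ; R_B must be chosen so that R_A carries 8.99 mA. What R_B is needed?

R_B ≈ 32.0 kΩ

In a two-way split, I_A/I_total = R_B/(R_A + R_B).
With f = 0.8481, R_B = R_A · f/(1−f) = 5.73 × 5.584 = 32.00 kΩ.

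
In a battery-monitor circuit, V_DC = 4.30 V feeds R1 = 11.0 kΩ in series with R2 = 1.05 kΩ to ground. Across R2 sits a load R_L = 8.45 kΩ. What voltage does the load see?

First combine the lower leg with the load: R2 ‖ R_L = 0.9339 kΩ.
Voltage divider with the loaded lower leg: V_out = 4.30 × 0.9339/(11.0 + 0.9339) = 4.30 × 0.07826 = 0.3365 V.
(Unloaded it would be 0.375 V; the load pulls it down.)

V_out ≈ 0.337 V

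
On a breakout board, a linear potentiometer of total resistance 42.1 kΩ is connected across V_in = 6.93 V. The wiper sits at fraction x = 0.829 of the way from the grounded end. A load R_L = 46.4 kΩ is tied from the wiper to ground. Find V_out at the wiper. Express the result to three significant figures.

The pot divides into 7.199 kΩ above the wiper and 34.90 kΩ below.
(x·R_p) ‖ R_L = 19.92 kΩ.
Then V_out = V_in · 19.92/(7.199 + 19.92) = 5.090 V.

V_out ≈ 5.09 V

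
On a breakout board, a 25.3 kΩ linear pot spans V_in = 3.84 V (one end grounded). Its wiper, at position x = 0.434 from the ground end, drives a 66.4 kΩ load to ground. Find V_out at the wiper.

Split the track: R_lower = x·R_p = 10.98 kΩ, R_upper = (1−x)·R_p = 14.32 kΩ.
R_L loads the lower segment: effective lower R = 9.422 kΩ.
Then V_out = V_in · 9.422/(14.32 + 9.422) = 1.524 V.

V_out ≈ 1.52 V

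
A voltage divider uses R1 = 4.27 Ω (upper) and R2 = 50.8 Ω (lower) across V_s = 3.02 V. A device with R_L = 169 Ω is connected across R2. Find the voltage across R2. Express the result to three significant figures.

V_out ≈ 2.72 V

R2 ‖ R_L = (50.8 × 169)/(50.8 + 169) = 39.06 Ω.
Then V_out = V_s · R2'/(R1 + R2') = 3.02 × 39.06/43.33 = 2.722 V.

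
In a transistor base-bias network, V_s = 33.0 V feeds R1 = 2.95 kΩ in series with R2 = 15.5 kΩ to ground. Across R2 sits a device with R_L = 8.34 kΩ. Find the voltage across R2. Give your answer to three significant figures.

V_out ≈ 21.4 V

First combine the lower leg with the load: R2 ‖ R_L = 5.422 kΩ.
Then V_out = V_s · R2'/(R1 + R2') = 33.0 × 5.422/8.372 = 21.37 V.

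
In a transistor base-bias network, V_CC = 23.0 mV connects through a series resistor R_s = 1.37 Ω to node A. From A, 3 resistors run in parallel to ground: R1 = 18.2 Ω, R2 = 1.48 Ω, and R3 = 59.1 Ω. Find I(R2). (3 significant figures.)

Combine the parallel branches: R_p = (1/18.2 + 1/1.48 + 1/59.1)⁻¹ = 1.338 Ω.
Node voltage V_A = V_CC · R_p/(R_s + R_p) = 23.0 × 0.4940 = 11.36 mV.
Branch current I = V_A/R2 = 11.36/1.48 = 7.678 mA.
(Equivalently: I_total = 8.494 mA, then current-divider fraction G_k/ΣG = 0.9039.)

I ≈ 7.68 mA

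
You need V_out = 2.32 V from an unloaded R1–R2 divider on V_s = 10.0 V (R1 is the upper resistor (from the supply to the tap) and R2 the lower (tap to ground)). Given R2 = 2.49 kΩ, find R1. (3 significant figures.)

R1 ≈ 8.24 kΩ

V_out/V_s = R2/(R1+R2) = 0.2320.
Rearranging, R1 = R2·(1−k)/k = 2.49 × 3.310 = 8.243 kΩ.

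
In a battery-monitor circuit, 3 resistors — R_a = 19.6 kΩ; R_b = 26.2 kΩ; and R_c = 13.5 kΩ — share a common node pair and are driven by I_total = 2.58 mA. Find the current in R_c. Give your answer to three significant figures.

I ≈ 1.17 mA

Conductances: ΣG = 1/19.6 + 1/26.2 + 1/13.5 = 0.1633 (1/kΩ).
R_c takes the fraction G_k/ΣG = 0.07407/0.1633 = 0.4537, so I = 2.58 × 0.4537 = 1.171 mA.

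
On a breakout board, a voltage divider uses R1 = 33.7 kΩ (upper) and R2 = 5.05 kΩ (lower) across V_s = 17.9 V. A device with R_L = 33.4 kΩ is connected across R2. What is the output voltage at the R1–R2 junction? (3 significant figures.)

R2 ‖ R_L = (5.05 × 33.4)/(5.05 + 33.4) = 4.387 kΩ.
Now apply the divider: V_out = 17.9 × 0.1152 = 2.062 V.

V_out ≈ 2.06 V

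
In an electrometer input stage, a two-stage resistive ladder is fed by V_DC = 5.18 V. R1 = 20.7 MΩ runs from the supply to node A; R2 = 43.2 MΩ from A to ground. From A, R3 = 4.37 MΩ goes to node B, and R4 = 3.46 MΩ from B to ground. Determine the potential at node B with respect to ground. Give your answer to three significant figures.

The second stage (R3 + R4 = 7.830 MΩ) loads node A in parallel with R2.
Effective lower resistance at A: R2 ‖ 7.830 = 6.629 MΩ.
First divider: V_A = V_DC · 6.629/(20.7 + 6.629) = 1.256 V.
Then the unloaded second divider: V_B = V_A × R4/(R3+R4) = 1.256 × 0.4419 = 0.5552 V.

V_B ≈ 0.555 V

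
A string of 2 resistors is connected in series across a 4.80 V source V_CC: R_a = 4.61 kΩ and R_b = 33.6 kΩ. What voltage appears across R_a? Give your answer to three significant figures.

ΣR = 4.61 + 33.6 = 38.21 kΩ.
V = V_CC · R/ΣR = 4.80 × 0.1206 = 0.5791 V.

V ≈ 0.579 V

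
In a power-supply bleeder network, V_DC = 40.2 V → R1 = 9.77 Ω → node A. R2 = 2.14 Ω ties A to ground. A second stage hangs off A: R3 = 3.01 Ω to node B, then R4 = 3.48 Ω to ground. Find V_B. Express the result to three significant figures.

V_B ≈ 3.05 V

The second stage (R3 + R4 = 6.490 Ω) loads node A in parallel with R2.
Effective lower resistance at A: R2 ‖ 6.490 = 1.609 Ω.
V_A = 40.2 × 1.609/(9.77 + 1.609) = 5.685 V.
V_B = V_A × 0.5362 = 3.049 V.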